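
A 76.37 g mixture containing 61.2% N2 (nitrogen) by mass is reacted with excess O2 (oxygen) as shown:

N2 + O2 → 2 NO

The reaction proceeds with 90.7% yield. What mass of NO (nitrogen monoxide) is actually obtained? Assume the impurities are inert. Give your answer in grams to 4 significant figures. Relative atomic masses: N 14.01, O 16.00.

Pure N2 available = 76.37 g × 0.612 = 46.738 g.
M(N2) = 2(14.01) = 28.02 g/mol.
M(NO) = 14.01 + 16.00 = 30.01 g/mol.
n(N2) = 46.738 g / 28.02 g/mol = 1.6680 mol.
From the equation the N2:NO mole ratio is 1:2, so n(NO) = 1.6680 × 2/1 = 3.3361 mol.
Mass of NO = 3.3361 mol × 30.01 g/mol = 100.12 g.
Actual mass collected = 100.12 g × 0.907 = 90.805 g.

90.80 g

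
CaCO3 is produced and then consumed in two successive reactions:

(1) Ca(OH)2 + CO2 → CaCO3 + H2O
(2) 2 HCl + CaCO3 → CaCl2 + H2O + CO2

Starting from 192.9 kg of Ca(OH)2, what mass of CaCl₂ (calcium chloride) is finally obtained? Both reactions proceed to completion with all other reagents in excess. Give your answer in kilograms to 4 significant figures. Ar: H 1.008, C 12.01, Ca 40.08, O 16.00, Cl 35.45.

M(Ca(OH)2) = 40.08 + 2(16.00) + 2(1.008) = 74.096 g/mol.
M(CaCl2) = 40.08 + 2(35.45) = 110.98 g/mol.
192.9 kg = 192900 g.
n(Ca(OH)2) = 192900 / 74.096 = 2603.4 mol.
Step 1 gives a 1:1 ratio of Ca(OH)2 to CaCO3, so n(CaCO3) = 2603.4 mol.
In step 2 the CaCO3:CaCl2 ratio is 1:1, so n(CaCl2) = 2603.4 mol.
Mass of CaCl2 = 2603.4 × 110.98 = 288920 g = 288.9 kg.

288.9 kg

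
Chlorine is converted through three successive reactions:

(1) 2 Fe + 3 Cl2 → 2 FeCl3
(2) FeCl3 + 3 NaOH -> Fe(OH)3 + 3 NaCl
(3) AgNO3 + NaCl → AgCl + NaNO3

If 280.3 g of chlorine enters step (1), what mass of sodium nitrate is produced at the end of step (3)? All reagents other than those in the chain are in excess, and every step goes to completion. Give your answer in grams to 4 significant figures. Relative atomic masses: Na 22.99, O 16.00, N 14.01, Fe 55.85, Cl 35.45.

M(Cl2) = 2(35.45) = 70.90 g/mol.
M(NaNO3) = 22.99 + 14.01 + 3(16.00) = 85.00 g/mol.
n(Cl2) = 280.3 / 70.90 = 3.9535 mol.
Reaction (1): Cl2→FeCl3 ratio 3:2 ⇒ n(FeCl3) = 2.6356 mol.
Reaction (2): FeCl3→NaCl ratio 1:3 ⇒ n(NaCl) = 7.9069 mol.
Reaction (3): NaCl→NaNO3 ratio 1:1 ⇒ n(NaNO3) = 7.9069 mol.
Mass of NaNO3 = 7.9069 × 85.00 = 672.09 g.

672.1 g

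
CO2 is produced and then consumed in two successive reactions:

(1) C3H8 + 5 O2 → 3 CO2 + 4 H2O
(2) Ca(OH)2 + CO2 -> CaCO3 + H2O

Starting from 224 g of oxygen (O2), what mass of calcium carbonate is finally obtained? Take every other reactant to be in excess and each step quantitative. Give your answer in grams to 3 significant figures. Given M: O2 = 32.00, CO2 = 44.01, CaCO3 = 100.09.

420 g

n(O2) = 224.0 / 32.00 = 7.000 mol.
Step 1 gives a 5:3 ratio of O2 to CO2, so n(CO2) = 4.200 mol.
In step 2 the CO2:CaCO3 ratio is 1:1, so n(CaCO3) = 4.200 mol.
Mass of CaCO3 = 4.200 × 100.09 = 420.4 g.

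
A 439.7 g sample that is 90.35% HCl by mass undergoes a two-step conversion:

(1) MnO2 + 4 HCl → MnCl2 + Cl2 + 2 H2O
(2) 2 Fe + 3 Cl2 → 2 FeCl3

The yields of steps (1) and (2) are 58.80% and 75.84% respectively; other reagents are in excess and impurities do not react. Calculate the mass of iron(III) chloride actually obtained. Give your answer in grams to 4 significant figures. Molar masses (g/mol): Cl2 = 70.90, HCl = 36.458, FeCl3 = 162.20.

131.4 g

Pure HCl = 439.7 × 0.9035 = 397.27 g.
n(HCl) = 397.27 / 36.458 = 10.897 mol.
Step 1 (HCl:Cl2 = 4:1): theoretical n(Cl2) = 2.7242 mol; at 58.80% yield, n(Cl2) = 1.6018 mol.
Step 2 (Cl2:FeCl3 = 3:2): theoretical n(FeCl3) = 1.0679 mol, so theoretical mass = 1.0679 × 162.20 = 173.21 g.
At 75.84% yield, actual mass of FeCl3 = 173.21 × 0.7584 = 131.36 g.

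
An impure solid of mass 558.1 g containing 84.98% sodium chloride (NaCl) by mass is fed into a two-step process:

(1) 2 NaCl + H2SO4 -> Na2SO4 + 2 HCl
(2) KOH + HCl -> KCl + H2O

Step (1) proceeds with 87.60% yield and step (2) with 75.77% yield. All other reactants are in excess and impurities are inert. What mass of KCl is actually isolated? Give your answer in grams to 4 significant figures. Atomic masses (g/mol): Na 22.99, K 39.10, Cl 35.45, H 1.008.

401.6 g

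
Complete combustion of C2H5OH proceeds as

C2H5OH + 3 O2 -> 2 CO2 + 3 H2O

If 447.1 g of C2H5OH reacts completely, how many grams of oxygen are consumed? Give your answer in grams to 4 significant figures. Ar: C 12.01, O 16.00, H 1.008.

M(C2H5OH) = 2(12.01) + 6(1.008) + 16.00 = 46.068 g/mol.
M(O2) = 2(16.00) = 32.00 g/mol.
n(C2H5OH) = 447.10 g / 46.068 g/mol = 9.7052 mol.
From the equation the C2H5OH:O2 mole ratio is 1:3, so n(O2) = 9.7052 × 3/1 = 29.116 mol.
Mass of O2 = 29.116 mol × 32.00 g/mol = 931.70 g.

931.7 g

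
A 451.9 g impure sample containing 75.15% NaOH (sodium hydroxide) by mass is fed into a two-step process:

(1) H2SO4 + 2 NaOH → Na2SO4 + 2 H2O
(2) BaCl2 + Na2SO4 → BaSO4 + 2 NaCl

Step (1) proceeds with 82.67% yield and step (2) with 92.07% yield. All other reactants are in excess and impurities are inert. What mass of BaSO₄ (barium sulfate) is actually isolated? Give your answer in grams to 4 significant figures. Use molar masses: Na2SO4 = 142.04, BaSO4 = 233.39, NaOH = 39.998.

Pure NaOH = 451.9 × 0.7515 = 339.60 g.
n(NaOH) = 339.60 / 39.998 = 8.4905 mol.
Step 1 (NaOH:Na2SO4 = 2:1): theoretical n(Na2SO4) = 4.2452 mol; at 82.67% yield, n(Na2SO4) = 3.5095 mol.
Step 2 (Na2SO4:BaSO4 = 1:1): theoretical n(BaSO4) = 3.5095 mol, so theoretical mass = 3.5095 × 233.39 = 819.09 g.
At 92.07% yield, actual mass of BaSO4 = 819.09 × 0.9207 = 754.14 g.

754.1 g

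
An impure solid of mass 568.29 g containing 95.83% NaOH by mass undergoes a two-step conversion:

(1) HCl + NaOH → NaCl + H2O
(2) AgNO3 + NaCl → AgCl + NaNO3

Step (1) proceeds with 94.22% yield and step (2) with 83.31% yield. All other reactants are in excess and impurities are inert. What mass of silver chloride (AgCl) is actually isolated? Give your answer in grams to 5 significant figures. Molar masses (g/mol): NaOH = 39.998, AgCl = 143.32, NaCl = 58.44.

1531.7 g

Pure NaOH = 568.29 × 0.9583 = 544.592 g.
n(NaOH) = 544.592 / 39.998 = 13.6155 mol.
Step 1 (NaOH:NaCl = 1:1): theoretical n(NaCl) = 13.6155 mol; at 94.22% yield, n(NaCl) = 12.8285 mol.
Step 2 (NaCl:AgCl = 1:1): theoretical n(AgCl) = 12.8285 mol, so theoretical mass = 12.8285 × 143.32 = 1838.58 g.
At 83.31% yield, actual mass of AgCl = 1838.58 × 0.8331 = 1531.72 g.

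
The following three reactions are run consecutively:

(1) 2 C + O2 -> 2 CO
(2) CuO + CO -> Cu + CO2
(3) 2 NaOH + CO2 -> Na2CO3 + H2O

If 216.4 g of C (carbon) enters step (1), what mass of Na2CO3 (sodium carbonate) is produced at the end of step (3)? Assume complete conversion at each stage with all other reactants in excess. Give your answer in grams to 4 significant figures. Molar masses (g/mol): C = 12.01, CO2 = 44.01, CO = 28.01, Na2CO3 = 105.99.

n(C) = 216.4 / 12.01 = 18.018 mol.
Reaction (1): C→CO ratio 2:2 ⇒ n(CO) = 18.018 mol.
Reaction (2): CO→CO2 ratio 1:1 ⇒ n(CO2) = 18.018 mol.
Reaction (3): CO2→Na2CO3 ratio 1:1 ⇒ n(Na2CO3) = 18.018 mol.
Mass of Na2CO3 = 18.018 × 105.99 = 1909.8 g.

1910 g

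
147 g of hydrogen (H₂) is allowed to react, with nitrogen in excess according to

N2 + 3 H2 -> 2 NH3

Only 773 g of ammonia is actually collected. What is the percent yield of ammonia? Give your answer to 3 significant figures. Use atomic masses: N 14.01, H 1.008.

M(H2) = 2(1.008) = 2.016 g/mol.
M(NH3) = 14.01 + 3(1.008) = 17.034 g/mol.
n(H2) = 147.0 g / 2.016 g/mol = 72.92 mol.
From the equation the H2:NH3 mole ratio is 3:2, so n(NH3) = 72.92 × 2/3 = 48.61 mol.
Mass of NH3 = 48.61 mol × 17.034 g/mol = 828.0 g.
This is the theoretical yield. Percent yield = 773 g / 828.0 g × 100% = 93.35%.

93.4 %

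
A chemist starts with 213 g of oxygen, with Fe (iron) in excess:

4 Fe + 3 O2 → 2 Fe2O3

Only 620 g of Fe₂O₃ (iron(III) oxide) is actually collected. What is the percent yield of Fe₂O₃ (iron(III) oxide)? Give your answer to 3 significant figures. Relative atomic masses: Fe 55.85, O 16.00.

87.5 %

M(O2) = 2(16.00) = 32.00 g/mol.
M(Fe2O3) = 2(55.85) + 3(16.00) = 159.70 g/mol.
n(O2) = 213.0 g / 32.00 g/mol = 6.656 mol.
From the equation the O2:Fe2O3 mole ratio is 3:2, so n(Fe2O3) = 6.656 × 2/3 = 4.438 mol.
Mass of Fe2O3 = 4.438 mol × 159.70 g/mol = 708.7 g.
This is the theoretical yield. Percent yield = 620 g / 708.7 g × 100% = 87.49%.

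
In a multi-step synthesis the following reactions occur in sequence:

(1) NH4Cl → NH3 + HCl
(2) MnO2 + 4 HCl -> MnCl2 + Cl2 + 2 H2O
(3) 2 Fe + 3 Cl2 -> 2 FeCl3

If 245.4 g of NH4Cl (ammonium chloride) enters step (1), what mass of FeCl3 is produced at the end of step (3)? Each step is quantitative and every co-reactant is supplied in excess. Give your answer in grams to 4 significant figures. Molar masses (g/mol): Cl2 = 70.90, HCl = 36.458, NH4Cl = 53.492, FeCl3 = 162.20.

124.0 g

n(NH4Cl) = 245.4 / 53.492 = 4.5876 mol.
Reaction (1): NH4Cl→HCl ratio 1:1 ⇒ n(HCl) = 4.5876 mol.
Reaction (2): HCl→Cl2 ratio 4:1 ⇒ n(Cl2) = 1.1469 mol.
Reaction (3): Cl2→FeCl3 ratio 3:2 ⇒ n(FeCl3) = 0.76460 mol.
Mass of FeCl3 = 0.76460 × 162.20 = 124.02 g.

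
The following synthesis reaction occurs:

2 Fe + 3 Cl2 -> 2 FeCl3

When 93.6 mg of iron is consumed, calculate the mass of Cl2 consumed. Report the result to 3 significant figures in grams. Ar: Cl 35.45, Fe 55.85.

0.178 g

M(Fe) = 55.85 g/mol.
M(Cl2) = 2(35.45) = 70.90 g/mol.
Convert: 93.6 mg = 0.09360 g.
n(Fe) = 0.09360 g / 55.85 g/mol = 0.001676 mol.
From the equation the Fe:Cl2 mole ratio is 2:3, so n(Cl2) = 0.001676 × 3/2 = 0.002514 mol.
Mass of Cl2 = 0.002514 mol × 70.90 g/mol = 0.1782 g.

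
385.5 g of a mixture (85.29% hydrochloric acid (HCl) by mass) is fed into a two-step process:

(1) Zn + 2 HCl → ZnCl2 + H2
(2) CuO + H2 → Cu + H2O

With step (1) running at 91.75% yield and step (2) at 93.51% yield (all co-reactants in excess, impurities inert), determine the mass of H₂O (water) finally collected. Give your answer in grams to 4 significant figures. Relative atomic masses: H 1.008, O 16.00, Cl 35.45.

Pure HCl = 385.5 × 0.8529 = 328.79 g.
M(HCl) = 1.008 + 35.45 = 36.458 g/mol.
M(H2O) = 2(1.008) + 16.00 = 18.016 g/mol.
n(HCl) = 328.79 / 36.458 = 9.0184 mol.
Step 1 (HCl:H2 = 2:1): theoretical n(H2) = 4.5092 mol; at 91.75% yield, n(H2) = 4.1372 mol.
Step 2 (H2:H2O = 1:1): theoretical n(H2O) = 4.1372 mol, so theoretical mass = 4.1372 × 18.016 = 74.536 g.
At 93.51% yield, actual mass of H2O = 74.536 × 0.9351 = 69.698 g.

69.70 g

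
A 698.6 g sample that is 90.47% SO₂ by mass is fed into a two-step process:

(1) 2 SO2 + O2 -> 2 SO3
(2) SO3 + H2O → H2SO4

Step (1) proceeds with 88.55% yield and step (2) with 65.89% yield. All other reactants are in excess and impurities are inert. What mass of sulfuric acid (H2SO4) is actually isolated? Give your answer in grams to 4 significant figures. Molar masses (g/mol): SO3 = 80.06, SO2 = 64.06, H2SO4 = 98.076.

564.6 g

Pure SO2 = 698.6 × 0.9047 = 632.02 g.
n(SO2) = 632.02 / 64.06 = 9.8661 mol.
Step 1 (SO2:SO3 = 2:2): theoretical n(SO3) = 9.8661 mol; at 88.55% yield, n(SO3) = 8.7364 mol.
Step 2 (SO3:H2SO4 = 1:1): theoretical n(H2SO4) = 8.7364 mol, so theoretical mass = 8.7364 × 98.076 = 856.84 g.
At 65.89% yield, actual mass of H2SO4 = 856.84 × 0.6589 = 564.57 g.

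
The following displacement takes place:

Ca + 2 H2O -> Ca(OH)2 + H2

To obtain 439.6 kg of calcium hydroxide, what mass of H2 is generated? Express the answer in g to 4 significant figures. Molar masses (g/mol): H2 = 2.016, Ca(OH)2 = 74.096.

11960 g

Convert: 439.6 kg = 439600 g.
n(Ca(OH)2) = 439600 g / 74.096 g/mol = 5932.8 mol.
From the equation the Ca(OH)2:H2 mole ratio is 1:1, so n(H2) = 5932.8 × 1/1 = 5932.8 mol.
Mass of H2 = 5932.8 mol × 2.016 g/mol = 11961 g.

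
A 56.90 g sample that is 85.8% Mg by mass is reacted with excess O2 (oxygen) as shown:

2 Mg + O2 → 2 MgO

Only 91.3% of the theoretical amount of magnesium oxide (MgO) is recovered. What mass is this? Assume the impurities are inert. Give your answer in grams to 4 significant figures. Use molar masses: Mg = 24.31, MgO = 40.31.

73.91 g

Pure Mg available = 56.90 g × 0.858 = 48.820 g.
n(Mg) = 48.820 g / 24.31 g/mol = 2.0082 mol.
From the equation the Mg:MgO mole ratio is 2:2, so n(MgO) = 2.0082 × 2/2 = 2.0082 mol.
Mass of MgO = 2.0082 mol × 40.31 g/mol = 80.952 g.
Actual mass collected = 80.952 g × 0.913 = 73.909 g.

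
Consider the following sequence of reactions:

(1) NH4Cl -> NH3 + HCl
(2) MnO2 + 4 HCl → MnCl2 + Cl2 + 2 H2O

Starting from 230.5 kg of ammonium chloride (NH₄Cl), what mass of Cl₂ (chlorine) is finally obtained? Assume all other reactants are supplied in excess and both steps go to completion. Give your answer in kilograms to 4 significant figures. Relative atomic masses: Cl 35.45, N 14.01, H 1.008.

M(NH4Cl) = 14.01 + 4(1.008) + 35.45 = 53.492 g/mol.
M(Cl2) = 2(35.45) = 70.90 g/mol.
230.5 kg = 230500 g.
n(NH4Cl) = 230500 / 53.492 = 4309.1 mol.
Step 1 gives a 1:1 ratio of NH4Cl to HCl, so n(HCl) = 4309.1 mol.
In step 2 the HCl:Cl2 ratio is 4:1, so n(Cl2) = 1077.3 mol.
Mass of Cl2 = 1077.3 × 70.90 = 76378 g = 76.38 kg.

76.38 kg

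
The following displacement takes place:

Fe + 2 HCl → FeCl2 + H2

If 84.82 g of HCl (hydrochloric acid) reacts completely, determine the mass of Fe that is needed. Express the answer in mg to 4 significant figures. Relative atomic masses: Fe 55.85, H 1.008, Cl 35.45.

M(HCl) = 1.008 + 35.45 = 36.458 g/mol.
M(Fe) = 55.85 g/mol.
n(HCl) = 84.820 g / 36.458 g/mol = 2.3265 mol.
From the equation the HCl:Fe mole ratio is 2:1, so n(Fe) = 2.3265 × 1/2 = 1.1633 mol.
Mass of Fe = 1.1633 mol × 55.85 g/mol = 64.968 g.
Converting to mg: 64.968 g = 64970 mg.

64970 mg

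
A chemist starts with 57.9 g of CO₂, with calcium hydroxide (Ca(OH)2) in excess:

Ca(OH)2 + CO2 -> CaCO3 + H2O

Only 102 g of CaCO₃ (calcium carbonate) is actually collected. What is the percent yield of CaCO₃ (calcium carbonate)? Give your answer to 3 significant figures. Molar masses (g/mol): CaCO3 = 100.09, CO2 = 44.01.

77.5 %

n(CO2) = 57.90 g / 44.01 g/mol = 1.316 mol.
From the equation the CO2:CaCO3 mole ratio is 1:1, so n(CaCO3) = 1.316 × 1/1 = 1.316 mol.
Mass of CaCO3 = 1.316 mol × 100.09 g/mol = 131.7 g.
This is the theoretical yield. Percent yield = 102 g / 131.7 g × 100% = 77.46%.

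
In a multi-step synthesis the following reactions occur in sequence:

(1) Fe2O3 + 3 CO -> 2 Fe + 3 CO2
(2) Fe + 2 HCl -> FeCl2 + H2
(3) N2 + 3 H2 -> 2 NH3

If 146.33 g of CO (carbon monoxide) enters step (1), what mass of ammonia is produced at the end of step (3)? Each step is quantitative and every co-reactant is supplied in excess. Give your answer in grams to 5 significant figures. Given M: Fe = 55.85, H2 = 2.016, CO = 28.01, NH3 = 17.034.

39.551 g

n(CO) = 146.33 / 28.01 = 5.22421 mol.
Reaction (1): CO→Fe ratio 3:2 ⇒ n(Fe) = 3.48280 mol.
Reaction (2): Fe→H2 ratio 1:1 ⇒ n(H2) = 3.48280 mol.
Reaction (3): H2→NH3 ratio 3:2 ⇒ n(NH3) = 2.32187 mol.
Mass of NH3 = 2.32187 × 17.034 = 39.5507 g.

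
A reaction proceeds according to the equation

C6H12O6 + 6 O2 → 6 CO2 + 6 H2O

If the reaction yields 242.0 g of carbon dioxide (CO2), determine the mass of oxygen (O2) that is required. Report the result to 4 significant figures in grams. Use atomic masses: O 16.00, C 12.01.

176.0 g

M(CO2) = 12.01 + 2(16.00) = 44.01 g/mol.
M(O2) = 2(16.00) = 32.00 g/mol.
n(CO2) = 242.00 g / 44.01 g/mol = 5.4988 mol.
From the equation the CO2:O2 mole ratio is 6:6, so n(O2) = 5.4988 × 6/6 = 5.4988 mol.
Mass of O2 = 5.4988 mol × 32.00 g/mol = 175.96 g.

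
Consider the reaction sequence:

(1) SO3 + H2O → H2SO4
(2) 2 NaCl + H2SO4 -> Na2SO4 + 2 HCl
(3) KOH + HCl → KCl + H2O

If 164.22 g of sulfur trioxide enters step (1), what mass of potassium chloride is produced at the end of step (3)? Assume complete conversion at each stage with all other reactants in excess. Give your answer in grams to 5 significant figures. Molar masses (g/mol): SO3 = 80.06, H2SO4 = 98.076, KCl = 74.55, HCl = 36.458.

305.84 g

n(SO3) = 164.22 / 80.06 = 2.05121 mol.
Reaction (1): SO3→H2SO4 ratio 1:1 ⇒ n(H2SO4) = 2.05121 mol.
Reaction (2): H2SO4→HCl ratio 1:2 ⇒ n(HCl) = 4.10242 mol.
Reaction (3): HCl→KCl ratio 1:1 ⇒ n(KCl) = 4.10242 mol.
Mass of KCl = 4.10242 × 74.55 = 305.836 g.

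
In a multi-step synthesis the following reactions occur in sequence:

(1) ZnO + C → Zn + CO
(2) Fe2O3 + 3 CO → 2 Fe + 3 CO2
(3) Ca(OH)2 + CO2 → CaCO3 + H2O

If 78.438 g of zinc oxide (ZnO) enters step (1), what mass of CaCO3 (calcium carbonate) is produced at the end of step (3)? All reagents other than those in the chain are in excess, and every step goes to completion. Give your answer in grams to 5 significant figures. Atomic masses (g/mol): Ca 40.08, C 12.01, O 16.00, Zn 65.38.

96.472 g

M(ZnO) = 65.38 + 16.00 = 81.38 g/mol.
M(CaCO3) = 40.08 + 12.01 + 3(16.00) = 100.09 g/mol.
n(ZnO) = 78.438 / 81.38 = 0.963849 mol.
Reaction (1): ZnO→CO ratio 1:1 ⇒ n(CO) = 0.963849 mol.
Reaction (2): CO→CO2 ratio 3:3 ⇒ n(CO2) = 0.963849 mol.
Reaction (3): CO2→CaCO3 ratio 1:1 ⇒ n(CaCO3) = 0.963849 mol.
Mass of CaCO3 = 0.963849 × 100.09 = 96.4716 g.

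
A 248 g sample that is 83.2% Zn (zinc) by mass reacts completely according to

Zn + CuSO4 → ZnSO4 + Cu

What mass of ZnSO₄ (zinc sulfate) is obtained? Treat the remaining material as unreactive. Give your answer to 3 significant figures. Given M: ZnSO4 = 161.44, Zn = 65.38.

509 g

Mass of pure Zn = 248 g × 0.832 = 206.3 g.
n(Zn) = 206.3 g / 65.38 g/mol = 3.156 mol.
From the equation the Zn:ZnSO4 mole ratio is 1:1, so n(ZnSO4) = 3.156 × 1/1 = 3.156 mol.
Mass of ZnSO4 = 3.156 mol × 161.44 g/mol = 509.5 g.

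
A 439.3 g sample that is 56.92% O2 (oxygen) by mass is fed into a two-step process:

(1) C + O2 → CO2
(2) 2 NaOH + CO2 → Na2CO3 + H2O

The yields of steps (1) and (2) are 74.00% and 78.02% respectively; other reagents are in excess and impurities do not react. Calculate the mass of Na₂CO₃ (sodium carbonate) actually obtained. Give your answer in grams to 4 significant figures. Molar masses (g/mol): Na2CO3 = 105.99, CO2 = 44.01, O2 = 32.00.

478.2 g

Pure O2 = 439.3 × 0.5692 = 250.05 g.
n(O2) = 250.05 / 32.00 = 7.8140 mol.
Step 1 (O2:CO2 = 1:1): theoretical n(CO2) = 7.8140 mol; at 74.00% yield, n(CO2) = 5.7824 mol.
Step 2 (CO2:Na2CO3 = 1:1): theoretical n(Na2CO3) = 5.7824 mol, so theoretical mass = 5.7824 × 105.99 = 612.88 g.
At 78.02% yield, actual mass of Na2CO3 = 612.88 × 0.7802 = 478.17 g.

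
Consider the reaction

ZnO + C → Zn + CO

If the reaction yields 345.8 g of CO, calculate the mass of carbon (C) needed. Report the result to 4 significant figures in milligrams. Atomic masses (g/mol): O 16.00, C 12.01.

148300 mg

M(CO) = 12.01 + 16.00 = 28.01 g/mol.
M(C) = 12.01 g/mol.
n(CO) = 345.80 g / 28.01 g/mol = 12.346 mol.
From the equation the CO:C mole ratio is 1:1, so n(C) = 12.346 × 1/1 = 12.346 mol.
Mass of C = 12.346 mol × 12.01 g/mol = 148.27 g.
Converting to mg: 148.27 g = 148300 mg.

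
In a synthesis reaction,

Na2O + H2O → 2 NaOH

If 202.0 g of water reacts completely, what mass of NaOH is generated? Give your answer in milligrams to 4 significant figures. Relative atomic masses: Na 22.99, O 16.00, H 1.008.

896900 mg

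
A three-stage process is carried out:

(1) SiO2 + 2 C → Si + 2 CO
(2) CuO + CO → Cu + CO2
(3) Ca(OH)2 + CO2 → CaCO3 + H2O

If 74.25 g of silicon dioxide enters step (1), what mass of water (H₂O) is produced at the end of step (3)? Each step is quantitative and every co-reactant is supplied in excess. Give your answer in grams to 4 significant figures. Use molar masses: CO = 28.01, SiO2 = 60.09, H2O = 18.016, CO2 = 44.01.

44.52 g

n(SiO2) = 74.25 / 60.09 = 1.2356 mol.
Reaction (1): SiO2→CO ratio 1:2 ⇒ n(CO) = 2.4713 mol.
Reaction (2): CO→CO2 ratio 1:1 ⇒ n(CO2) = 2.4713 mol.
Reaction (3): CO2→H2O ratio 1:1 ⇒ n(H2O) = 2.4713 mol.
Mass of H2O = 2.4713 × 18.016 = 44.523 g.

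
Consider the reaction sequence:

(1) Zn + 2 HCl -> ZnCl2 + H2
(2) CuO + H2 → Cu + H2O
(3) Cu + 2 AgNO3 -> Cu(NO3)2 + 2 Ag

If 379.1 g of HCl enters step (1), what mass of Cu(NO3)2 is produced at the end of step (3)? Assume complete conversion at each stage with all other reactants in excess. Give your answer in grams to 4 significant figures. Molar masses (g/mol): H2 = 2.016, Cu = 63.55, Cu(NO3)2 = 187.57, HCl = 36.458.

975.2 g

n(HCl) = 379.1 / 36.458 = 10.398 mol.
Reaction (1): HCl→H2 ratio 2:1 ⇒ n(H2) = 5.1991 mol.
Reaction (2): H2→Cu ratio 1:1 ⇒ n(Cu) = 5.1991 mol.
Reaction (3): Cu→Cu(NO3)2 ratio 1:1 ⇒ n(Cu(NO3)2) = 5.1991 mol.
Mass of Cu(NO3)2 = 5.1991 × 187.57 = 975.20 g.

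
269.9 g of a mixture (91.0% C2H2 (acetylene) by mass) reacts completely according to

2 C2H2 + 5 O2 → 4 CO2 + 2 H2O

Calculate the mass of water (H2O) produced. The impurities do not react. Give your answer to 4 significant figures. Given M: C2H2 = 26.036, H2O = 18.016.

Mass of pure C2H2 = 269.9 g × 0.910 = 245.61 g.
n(C2H2) = 245.61 g / 26.036 g/mol = 9.4334 mol.
From the equation the C2H2:H2O mole ratio is 2:2, so n(H2O) = 9.4334 × 2/2 = 9.4334 mol.
Mass of H2O = 9.4334 mol × 18.016 g/mol = 169.95 g.

170.0 g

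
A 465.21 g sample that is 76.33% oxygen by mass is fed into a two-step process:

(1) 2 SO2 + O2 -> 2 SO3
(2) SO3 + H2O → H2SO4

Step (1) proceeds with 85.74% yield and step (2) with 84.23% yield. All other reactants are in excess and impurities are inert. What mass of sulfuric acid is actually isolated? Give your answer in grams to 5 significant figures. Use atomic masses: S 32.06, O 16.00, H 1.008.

1571.9 g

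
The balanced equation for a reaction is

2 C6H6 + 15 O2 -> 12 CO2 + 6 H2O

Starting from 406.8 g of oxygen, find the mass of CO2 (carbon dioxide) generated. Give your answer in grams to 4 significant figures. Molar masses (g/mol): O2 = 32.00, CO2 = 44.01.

447.6 g

n(O2) = 406.80 g / 32.00 g/mol = 12.713 mol.
From the equation the O2:CO2 mole ratio is 15:12, so n(CO2) = 12.713 × 12/15 = 10.170 mol.
Mass of CO2 = 10.170 mol × 44.01 g/mol = 447.58 g.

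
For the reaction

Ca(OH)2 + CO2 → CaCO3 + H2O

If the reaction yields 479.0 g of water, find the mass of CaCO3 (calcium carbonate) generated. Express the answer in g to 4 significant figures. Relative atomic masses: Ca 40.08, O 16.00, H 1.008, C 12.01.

M(H2O) = 2(1.008) + 16.00 = 18.016 g/mol.
M(CaCO3) = 40.08 + 12.01 + 3(16.00) = 100.09 g/mol.
n(H2O) = 479.00 g / 18.016 g/mol = 26.587 mol.
From the equation the H2O:CaCO3 mole ratio is 1:1, so n(CaCO3) = 26.587 × 1/1 = 26.587 mol.
Mass of CaCO3 = 26.587 mol × 100.09 g/mol = 2661.1 g.

2661 g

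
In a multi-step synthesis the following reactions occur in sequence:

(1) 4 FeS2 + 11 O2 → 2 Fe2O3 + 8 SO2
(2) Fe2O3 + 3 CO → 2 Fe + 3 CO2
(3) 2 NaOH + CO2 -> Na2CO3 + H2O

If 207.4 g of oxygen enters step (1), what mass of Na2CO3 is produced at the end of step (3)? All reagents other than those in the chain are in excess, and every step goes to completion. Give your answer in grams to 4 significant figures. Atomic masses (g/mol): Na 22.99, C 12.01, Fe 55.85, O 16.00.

M(O2) = 2(16.00) = 32.00 g/mol.
M(Na2CO3) = 2(22.99) + 12.01 + 3(16.00) = 105.99 g/mol.
n(O2) = 207.4 / 32.00 = 6.4813 mol.
Reaction (1): O2→Fe2O3 ratio 11:2 ⇒ n(Fe2O3) = 1.1784 mol.
Reaction (2): Fe2O3→CO2 ratio 1:3 ⇒ n(CO2) = 3.5352 mol.
Reaction (3): CO2→Na2CO3 ratio 1:1 ⇒ n(Na2CO3) = 3.5352 mol.
Mass of Na2CO3 = 3.5352 × 105.99 = 374.70 g.

374.7 g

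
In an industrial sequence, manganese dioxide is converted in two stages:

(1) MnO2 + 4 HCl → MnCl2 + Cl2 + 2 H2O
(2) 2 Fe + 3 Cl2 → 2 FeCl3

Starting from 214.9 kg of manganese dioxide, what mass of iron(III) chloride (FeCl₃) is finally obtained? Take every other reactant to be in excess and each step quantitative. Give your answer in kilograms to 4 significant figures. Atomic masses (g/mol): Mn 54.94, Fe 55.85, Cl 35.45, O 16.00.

267.3 kg

M(MnO2) = 54.94 + 2(16.00) = 86.94 g/mol.
M(FeCl3) = 55.85 + 3(35.45) = 162.20 g/mol.
214.9 kg = 214900 g.
n(MnO2) = 214900 / 86.94 = 2471.8 mol.
Step 1 gives a 1:1 ratio of MnO2 to Cl2, so n(Cl2) = 2471.8 mol.
In step 2 the Cl2:FeCl3 ratio is 3:2, so n(FeCl3) = 1647.9 mol.
Mass of FeCl3 = 1647.9 × 162.20 = 267290 g = 267.3 kg.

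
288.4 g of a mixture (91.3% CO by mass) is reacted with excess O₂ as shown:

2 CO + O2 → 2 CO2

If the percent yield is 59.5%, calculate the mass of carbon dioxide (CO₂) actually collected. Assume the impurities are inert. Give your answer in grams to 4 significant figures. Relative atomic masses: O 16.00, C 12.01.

Pure CO available = 288.4 g × 0.913 = 263.31 g.
M(CO) = 12.01 + 16.00 = 28.01 g/mol.
M(CO2) = 12.01 + 2(16.00) = 44.01 g/mol.
n(CO) = 263.31 g / 28.01 g/mol = 9.4005 mol.
From the equation the CO:CO2 mole ratio is 2:2, so n(CO2) = 9.4005 × 2/2 = 9.4005 mol.
Mass of CO2 = 9.4005 mol × 44.01 g/mol = 413.72 g.
Actual mass collected = 413.72 g × 0.595 = 246.16 g.

246.2 g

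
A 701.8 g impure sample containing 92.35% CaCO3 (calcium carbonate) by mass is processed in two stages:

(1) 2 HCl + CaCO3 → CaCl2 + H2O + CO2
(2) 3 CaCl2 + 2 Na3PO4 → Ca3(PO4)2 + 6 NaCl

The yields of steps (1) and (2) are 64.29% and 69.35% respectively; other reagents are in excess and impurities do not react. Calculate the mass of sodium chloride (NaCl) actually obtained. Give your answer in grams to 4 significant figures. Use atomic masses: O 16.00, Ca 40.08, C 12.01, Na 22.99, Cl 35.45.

Pure CaCO3 = 701.8 × 0.9235 = 648.11 g.
M(CaCO3) = 40.08 + 12.01 + 3(16.00) = 100.09 g/mol.
M(NaCl) = 22.99 + 35.45 = 58.44 g/mol.
n(CaCO3) = 648.11 / 100.09 = 6.4753 mol.
Step 1 (CaCO3:CaCl2 = 1:1): theoretical n(CaCl2) = 6.4753 mol; at 64.29% yield, n(CaCl2) = 4.1630 mol.
Step 2 (CaCl2:NaCl = 3:6): theoretical n(NaCl) = 8.3259 mol, so theoretical mass = 8.3259 × 58.44 = 486.57 g.
At 69.35% yield, actual mass of NaCl = 486.57 × 0.6935 = 337.43 g.

337.4 g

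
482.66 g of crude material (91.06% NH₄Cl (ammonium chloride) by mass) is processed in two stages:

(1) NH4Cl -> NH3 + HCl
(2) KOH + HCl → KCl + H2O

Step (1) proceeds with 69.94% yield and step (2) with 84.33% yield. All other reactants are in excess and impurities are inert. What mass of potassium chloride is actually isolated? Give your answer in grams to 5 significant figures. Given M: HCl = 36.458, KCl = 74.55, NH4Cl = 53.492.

361.27 g

Pure NH4Cl = 482.66 × 0.9106 = 439.510 g.
n(NH4Cl) = 439.510 / 53.492 = 8.21637 mol.
Step 1 (NH4Cl:HCl = 1:1): theoretical n(HCl) = 8.21637 mol; at 69.94% yield, n(HCl) = 5.74653 mol.
Step 2 (HCl:KCl = 1:1): theoretical n(KCl) = 5.74653 mol, so theoretical mass = 5.74653 × 74.55 = 428.404 g.
At 84.33% yield, actual mass of KCl = 428.404 × 0.8433 = 361.273 g.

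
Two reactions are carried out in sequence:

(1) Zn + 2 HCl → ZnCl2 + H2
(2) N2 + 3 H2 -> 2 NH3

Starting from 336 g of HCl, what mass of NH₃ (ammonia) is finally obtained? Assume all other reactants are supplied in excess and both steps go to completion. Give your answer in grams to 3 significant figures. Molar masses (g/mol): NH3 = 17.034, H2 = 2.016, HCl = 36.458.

52.3 g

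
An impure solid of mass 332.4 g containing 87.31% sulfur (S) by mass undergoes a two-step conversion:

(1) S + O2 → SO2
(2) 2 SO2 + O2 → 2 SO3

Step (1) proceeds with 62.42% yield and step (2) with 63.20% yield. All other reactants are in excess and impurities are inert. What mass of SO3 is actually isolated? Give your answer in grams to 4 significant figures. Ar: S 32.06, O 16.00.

Pure S = 332.4 × 0.8731 = 290.22 g.
M(S) = 32.06 g/mol.
M(SO3) = 32.06 + 3(16.00) = 80.06 g/mol.
n(S) = 290.22 / 32.06 = 9.0524 mol.
Step 1 (S:SO2 = 1:1): theoretical n(SO2) = 9.0524 mol; at 62.42% yield, n(SO2) = 5.6505 mol.
Step 2 (SO2:SO3 = 2:2): theoretical n(SO3) = 5.6505 mol, so theoretical mass = 5.6505 × 80.06 = 452.38 g.
At 63.20% yield, actual mass of SO3 = 452.38 × 0.6320 = 285.90 g.

285.9 g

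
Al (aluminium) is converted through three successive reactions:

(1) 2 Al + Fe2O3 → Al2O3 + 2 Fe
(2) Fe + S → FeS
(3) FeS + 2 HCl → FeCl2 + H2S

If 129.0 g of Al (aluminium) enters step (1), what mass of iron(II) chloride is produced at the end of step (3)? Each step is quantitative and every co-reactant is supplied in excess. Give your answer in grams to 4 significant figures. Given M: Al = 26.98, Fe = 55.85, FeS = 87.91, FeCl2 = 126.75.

606.0 g

n(Al) = 129.0 / 26.98 = 4.7813 mol.
Reaction (1): Al→Fe ratio 2:2 ⇒ n(Fe) = 4.7813 mol.
Reaction (2): Fe→FeS ratio 1:1 ⇒ n(FeS) = 4.7813 mol.
Reaction (3): FeS→FeCl2 ratio 1:1 ⇒ n(FeCl2) = 4.7813 mol.
Mass of FeCl2 = 4.7813 × 126.75 = 606.03 g.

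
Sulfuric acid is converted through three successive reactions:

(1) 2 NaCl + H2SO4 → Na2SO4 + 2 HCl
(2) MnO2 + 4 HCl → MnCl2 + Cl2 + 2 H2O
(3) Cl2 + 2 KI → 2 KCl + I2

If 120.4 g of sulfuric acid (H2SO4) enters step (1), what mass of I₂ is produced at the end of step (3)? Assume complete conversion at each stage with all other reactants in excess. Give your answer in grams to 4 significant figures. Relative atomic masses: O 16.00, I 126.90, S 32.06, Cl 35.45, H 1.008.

M(H2SO4) = 2(1.008) + 32.06 + 4(16.00) = 98.076 g/mol.
M(I2) = 2(126.90) = 253.80 g/mol.
n(H2SO4) = 120.4 / 98.076 = 1.2276 mol.
Reaction (1): H2SO4→HCl ratio 1:2 ⇒ n(HCl) = 2.4552 mol.
Reaction (2): HCl→Cl2 ratio 4:1 ⇒ n(Cl2) = 0.61381 mol.
Reaction (3): Cl2→I2 ratio 1:1 ⇒ n(I2) = 0.61381 mol.
Mass of I2 = 0.61381 × 253.80 = 155.78 g.

155.8 g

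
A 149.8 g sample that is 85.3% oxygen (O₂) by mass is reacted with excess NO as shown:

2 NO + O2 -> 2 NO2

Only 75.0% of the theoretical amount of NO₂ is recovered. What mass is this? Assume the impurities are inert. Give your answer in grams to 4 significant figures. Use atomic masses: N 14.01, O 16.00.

275.6 g

Pure O2 available = 149.8 g × 0.853 = 127.78 g.
M(O2) = 2(16.00) = 32.00 g/mol.
M(NO2) = 14.01 + 2(16.00) = 46.01 g/mol.
n(O2) = 127.78 g / 32.00 g/mol = 3.9931 mol.
From the equation the O2:NO2 mole ratio is 1:2, so n(NO2) = 3.9931 × 2/1 = 7.9862 mol.
Mass of NO2 = 7.9862 mol × 46.01 g/mol = 367.45 g.
Actual mass collected = 367.45 g × 0.750 = 275.58 g.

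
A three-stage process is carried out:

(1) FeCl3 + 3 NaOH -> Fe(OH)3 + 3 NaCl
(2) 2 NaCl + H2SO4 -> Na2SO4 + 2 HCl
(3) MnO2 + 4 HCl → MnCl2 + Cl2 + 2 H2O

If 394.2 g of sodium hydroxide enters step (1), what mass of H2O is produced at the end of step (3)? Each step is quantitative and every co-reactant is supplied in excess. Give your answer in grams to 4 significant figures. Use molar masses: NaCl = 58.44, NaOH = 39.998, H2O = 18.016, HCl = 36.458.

n(NaOH) = 394.2 / 39.998 = 9.8555 mol.
Reaction (1): NaOH→NaCl ratio 3:3 ⇒ n(NaCl) = 9.8555 mol.
Reaction (2): NaCl→HCl ratio 2:2 ⇒ n(HCl) = 9.8555 mol.
Reaction (3): HCl→H2O ratio 4:2 ⇒ n(H2O) = 4.9277 mol.
Mass of H2O = 4.9277 × 18.016 = 88.778 g.

88.78 g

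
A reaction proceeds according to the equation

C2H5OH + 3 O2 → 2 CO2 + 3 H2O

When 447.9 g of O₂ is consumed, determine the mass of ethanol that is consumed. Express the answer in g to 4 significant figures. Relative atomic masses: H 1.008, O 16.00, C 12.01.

M(O2) = 2(16.00) = 32.00 g/mol.
M(C2H5OH) = 2(12.01) + 6(1.008) + 16.00 = 46.068 g/mol.
n(O2) = 447.90 g / 32.00 g/mol = 13.997 mol.
From the equation the O2:C2H5OH mole ratio is 3:1, so n(C2H5OH) = 13.997 × 1/3 = 4.6656 mol.
Mass of C2H5OH = 4.6656 mol × 46.068 g/mol = 214.94 g.

214.9 g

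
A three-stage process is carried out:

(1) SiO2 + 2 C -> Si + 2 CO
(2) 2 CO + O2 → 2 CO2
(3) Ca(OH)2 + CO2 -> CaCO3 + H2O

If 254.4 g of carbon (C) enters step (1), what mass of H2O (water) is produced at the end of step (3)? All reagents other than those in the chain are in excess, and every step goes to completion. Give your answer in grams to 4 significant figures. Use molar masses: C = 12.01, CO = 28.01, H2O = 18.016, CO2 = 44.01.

381.6 g

n(C) = 254.4 / 12.01 = 21.182 mol.
Reaction (1): C→CO ratio 2:2 ⇒ n(CO) = 21.182 mol.
Reaction (2): CO→CO2 ratio 2:2 ⇒ n(CO2) = 21.182 mol.
Reaction (3): CO2→H2O ratio 1:1 ⇒ n(H2O) = 21.182 mol.
Mass of H2O = 21.182 × 18.016 = 381.62 g.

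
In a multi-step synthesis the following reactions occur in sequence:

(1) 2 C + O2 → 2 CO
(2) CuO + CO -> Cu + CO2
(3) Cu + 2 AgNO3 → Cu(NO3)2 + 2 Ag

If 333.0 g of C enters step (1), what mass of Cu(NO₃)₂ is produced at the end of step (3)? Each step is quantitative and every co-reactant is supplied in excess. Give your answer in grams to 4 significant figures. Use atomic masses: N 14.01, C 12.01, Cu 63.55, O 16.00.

M(C) = 12.01 g/mol.
M(Cu(NO3)2) = 63.55 + 2(14.01) + 6(16.00) = 187.57 g/mol.
n(C) = 333.0 / 12.01 = 27.727 mol.
Reaction (1): C→CO ratio 2:2 ⇒ n(CO) = 27.727 mol.
Reaction (2): CO→Cu ratio 1:1 ⇒ n(Cu) = 27.727 mol.
Reaction (3): Cu→Cu(NO3)2 ratio 1:1 ⇒ n(Cu(NO3)2) = 27.727 mol.
Mass of Cu(NO3)2 = 27.727 × 187.57 = 5200.7 g.

5201 g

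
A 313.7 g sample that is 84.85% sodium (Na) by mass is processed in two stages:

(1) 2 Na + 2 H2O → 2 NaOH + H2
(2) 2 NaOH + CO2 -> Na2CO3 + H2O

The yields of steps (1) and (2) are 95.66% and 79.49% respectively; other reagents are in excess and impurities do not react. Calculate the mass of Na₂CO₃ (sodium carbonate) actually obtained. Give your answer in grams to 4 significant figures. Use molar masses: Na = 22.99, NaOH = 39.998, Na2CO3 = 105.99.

466.6 g

Pure Na = 313.7 × 0.8485 = 266.17 g.
n(Na) = 266.17 / 22.99 = 11.578 mol.
Step 1 (Na:NaOH = 2:2): theoretical n(NaOH) = 11.578 mol; at 95.66% yield, n(NaOH) = 11.075 mol.
Step 2 (NaOH:Na2CO3 = 2:1): theoretical n(Na2CO3) = 5.5377 mol, so theoretical mass = 5.5377 × 105.99 = 586.94 g.
At 79.49% yield, actual mass of Na2CO3 = 586.94 × 0.7949 = 466.56 g.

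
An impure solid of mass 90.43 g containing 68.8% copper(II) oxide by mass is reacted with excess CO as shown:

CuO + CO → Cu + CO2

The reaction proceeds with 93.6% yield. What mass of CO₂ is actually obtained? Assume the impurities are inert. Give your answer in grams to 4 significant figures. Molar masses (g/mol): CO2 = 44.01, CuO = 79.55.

32.22 g

Pure CuO available = 90.43 g × 0.688 = 62.216 g.
n(CuO) = 62.216 g / 79.55 g/mol = 0.78210 mol.
From the equation the CuO:CO2 mole ratio is 1:1, so n(CO2) = 0.78210 × 1/1 = 0.78210 mol.
Mass of CO2 = 0.78210 mol × 44.01 g/mol = 34.420 g.
Actual mass collected = 34.420 g × 0.936 = 32.217 g.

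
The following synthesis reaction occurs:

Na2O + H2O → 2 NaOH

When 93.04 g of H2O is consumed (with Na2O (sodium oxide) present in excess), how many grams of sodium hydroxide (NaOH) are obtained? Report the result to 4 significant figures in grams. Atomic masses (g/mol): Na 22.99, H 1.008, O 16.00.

413.1 g

M(H2O) = 2(1.008) + 16.00 = 18.016 g/mol.
M(NaOH) = 22.99 + 16.00 + 1.008 = 39.998 g/mol.
n(H2O) = 93.040 g / 18.016 g/mol = 5.1643 mol.
From the equation the H2O:NaOH mole ratio is 1:2, so n(NaOH) = 5.1643 × 2/1 = 10.329 mol.
Mass of NaOH = 10.329 mol × 39.998 g/mol = 413.12 g.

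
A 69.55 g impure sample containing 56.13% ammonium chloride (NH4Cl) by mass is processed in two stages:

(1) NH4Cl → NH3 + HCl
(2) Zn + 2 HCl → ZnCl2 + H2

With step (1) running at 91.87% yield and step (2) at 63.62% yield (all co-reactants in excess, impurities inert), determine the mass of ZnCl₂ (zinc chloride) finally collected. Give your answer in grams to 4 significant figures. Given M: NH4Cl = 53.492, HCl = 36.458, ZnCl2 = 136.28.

29.07 g

Pure NH4Cl = 69.55 × 0.5613 = 39.038 g.
n(NH4Cl) = 39.038 / 53.492 = 0.72980 mol.
Step 1 (NH4Cl:HCl = 1:1): theoretical n(HCl) = 0.72980 mol; at 91.87% yield, n(HCl) = 0.67047 mol.
Step 2 (HCl:ZnCl2 = 2:1): theoretical n(ZnCl2) = 0.33523 mol, so theoretical mass = 0.33523 × 136.28 = 45.686 g.
At 63.62% yield, actual mass of ZnCl2 = 45.686 × 0.6362 = 29.065 g.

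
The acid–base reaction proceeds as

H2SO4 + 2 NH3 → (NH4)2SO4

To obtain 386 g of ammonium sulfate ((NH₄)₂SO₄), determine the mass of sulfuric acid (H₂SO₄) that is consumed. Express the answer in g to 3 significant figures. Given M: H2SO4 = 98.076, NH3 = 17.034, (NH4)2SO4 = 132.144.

286 g

n((NH4)2SO4) = 386.0 g / 132.144 g/mol = 2.921 mol.
From the equation the (NH4)2SO4:H2SO4 mole ratio is 1:1, so n(H2SO4) = 2.921 × 1/1 = 2.921 mol.
Mass of H2SO4 = 2.921 mol × 98.076 g/mol = 286.5 g.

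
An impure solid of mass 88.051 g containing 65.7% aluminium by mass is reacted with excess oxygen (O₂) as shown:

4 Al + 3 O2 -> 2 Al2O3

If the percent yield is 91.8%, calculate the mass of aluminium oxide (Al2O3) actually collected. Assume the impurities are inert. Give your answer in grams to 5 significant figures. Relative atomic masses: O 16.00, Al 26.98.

Pure Al available = 88.051 g × 0.657 = 57.8495 g.
M(Al) = 26.98 g/mol.
M(Al2O3) = 2(26.98) + 3(16.00) = 101.96 g/mol.
n(Al) = 57.8495 g / 26.98 g/mol = 2.14416 mol.
From the equation the Al:Al2O3 mole ratio is 4:2, so n(Al2O3) = 2.14416 × 2/4 = 1.07208 mol.
Mass of Al2O3 = 1.07208 mol × 101.96 g/mol = 109.309 g.
Actual mass collected = 109.309 g × 0.918 = 100.346 g.

100.35 g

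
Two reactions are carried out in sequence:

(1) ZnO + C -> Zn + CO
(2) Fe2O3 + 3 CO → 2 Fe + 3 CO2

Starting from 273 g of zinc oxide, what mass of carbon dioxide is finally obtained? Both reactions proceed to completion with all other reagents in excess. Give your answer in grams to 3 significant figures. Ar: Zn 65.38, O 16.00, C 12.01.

148 g

M(ZnO) = 65.38 + 16.00 = 81.38 g/mol.
M(CO2) = 12.01 + 2(16.00) = 44.01 g/mol.
n(ZnO) = 273.0 / 81.38 = 3.355 mol.
Step 1 gives a 1:1 ratio of ZnO to CO, so n(CO) = 3.355 mol.
In step 2 the CO:CO2 ratio is 3:3, so n(CO2) = 3.355 mol.
Mass of CO2 = 3.355 × 44.01 = 147.6 g.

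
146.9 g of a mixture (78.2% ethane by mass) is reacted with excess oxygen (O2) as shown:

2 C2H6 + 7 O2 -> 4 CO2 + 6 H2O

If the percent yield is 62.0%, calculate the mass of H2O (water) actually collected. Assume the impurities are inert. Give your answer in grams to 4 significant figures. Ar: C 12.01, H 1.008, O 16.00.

128.0 g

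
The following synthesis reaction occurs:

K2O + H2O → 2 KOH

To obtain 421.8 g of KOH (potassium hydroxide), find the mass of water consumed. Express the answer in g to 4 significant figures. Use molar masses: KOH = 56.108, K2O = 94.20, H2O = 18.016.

n(KOH) = 421.80 g / 56.108 g/mol = 7.5176 mol.
From the equation the KOH:H2O mole ratio is 2:1, so n(H2O) = 7.5176 × 1/2 = 3.7588 mol.
Mass of H2O = 3.7588 mol × 18.016 g/mol = 67.719 g.

67.72 g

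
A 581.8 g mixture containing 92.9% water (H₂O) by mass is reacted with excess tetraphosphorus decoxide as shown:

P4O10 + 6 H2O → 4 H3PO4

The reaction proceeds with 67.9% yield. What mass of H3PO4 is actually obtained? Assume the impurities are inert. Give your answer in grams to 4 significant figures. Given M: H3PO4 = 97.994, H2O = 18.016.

Pure H2O available = 581.8 g × 0.929 = 540.49 g.
n(H2O) = 540.49 g / 18.016 g/mol = 30.001 mol.
From the equation the H2O:H3PO4 mole ratio is 6:4, so n(H3PO4) = 30.001 × 4/6 = 20.000 mol.
Mass of H3PO4 = 20.000 mol × 97.994 g/mol = 1959.9 g.
Actual mass collected = 1959.9 g × 0.679 = 1330.8 g.

1331 g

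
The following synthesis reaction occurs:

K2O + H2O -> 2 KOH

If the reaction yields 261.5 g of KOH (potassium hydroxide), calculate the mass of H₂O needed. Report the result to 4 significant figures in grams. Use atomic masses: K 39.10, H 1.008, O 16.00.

41.98 g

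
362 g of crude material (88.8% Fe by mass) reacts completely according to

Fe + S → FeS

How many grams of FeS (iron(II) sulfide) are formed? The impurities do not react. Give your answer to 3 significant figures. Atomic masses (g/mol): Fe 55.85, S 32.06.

506 g

Mass of pure Fe = 362 g × 0.888 = 321.5 g.
M(Fe) = 55.85 g/mol.
M(FeS) = 55.85 + 32.06 = 87.91 g/mol.
n(Fe) = 321.5 g / 55.85 g/mol = 5.756 mol.
From the equation the Fe:FeS mole ratio is 1:1, so n(FeS) = 5.756 × 1/1 = 5.756 mol.
Mass of FeS = 5.756 mol × 87.91 g/mol = 506.0 g.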